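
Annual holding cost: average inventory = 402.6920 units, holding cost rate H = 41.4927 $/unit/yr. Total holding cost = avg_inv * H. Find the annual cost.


Cost = 402.6920 * 41.4927 = 16708.7783

16708.7783 $/yr


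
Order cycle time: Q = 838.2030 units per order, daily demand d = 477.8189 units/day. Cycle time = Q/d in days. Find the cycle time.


Cycle = 838.2030 / 477.8189 = 1.7542

1.7542 days


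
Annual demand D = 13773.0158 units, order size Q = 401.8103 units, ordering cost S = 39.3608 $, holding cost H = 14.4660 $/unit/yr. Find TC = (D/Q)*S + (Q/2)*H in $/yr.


Ordering cost = D*S/Q = 1349.1862
Holding cost = Q*H/2 = 2906.2939
TC = 1349.1862 + 2906.2939 = 4255.4801

4255.4801 $/yr


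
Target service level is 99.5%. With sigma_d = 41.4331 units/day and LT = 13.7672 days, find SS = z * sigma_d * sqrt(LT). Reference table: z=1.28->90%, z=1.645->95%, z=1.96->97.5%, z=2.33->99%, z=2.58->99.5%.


From the table, SL = 99.5% corresponds to z = 2.58
sqrt(LT) = sqrt(13.7672) = 3.7104
SS = 2.58 * 41.4331 * 3.7104 = 396.6340

396.6340 units


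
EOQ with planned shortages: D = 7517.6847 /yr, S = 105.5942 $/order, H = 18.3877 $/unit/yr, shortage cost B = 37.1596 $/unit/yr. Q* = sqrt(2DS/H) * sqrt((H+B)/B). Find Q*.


sqrt(2DS/H) = 293.8417
sqrt((H+B)/B) = 1.2226
Q* = 293.8417 * 1.2226 = 359.2604

359.2604 units


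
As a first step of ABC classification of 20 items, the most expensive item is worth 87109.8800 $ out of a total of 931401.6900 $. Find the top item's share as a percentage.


Top item = 87109.8800
Total = 931401.6900
Percentage = 87109.8800 / 931401.6900 * 100 = 9.3526

9.3526%


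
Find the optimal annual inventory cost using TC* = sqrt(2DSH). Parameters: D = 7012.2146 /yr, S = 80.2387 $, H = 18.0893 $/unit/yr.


2*D*S*H = 20355924.8762
TC* = sqrt(20355924.8762) = 4511.7541

4511.7541 $/yr


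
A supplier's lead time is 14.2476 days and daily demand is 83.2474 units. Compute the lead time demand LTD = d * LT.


LTD = 83.2474 * 14.2476 = 1186.0757

1186.0757 units


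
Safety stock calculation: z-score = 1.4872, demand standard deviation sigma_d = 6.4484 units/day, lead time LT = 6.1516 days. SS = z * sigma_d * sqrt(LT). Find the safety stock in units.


sqrt(LT) = sqrt(6.1516) = 2.4802
SS = 1.4872 * 6.4484 * 2.4802 = 23.7857

23.7857 units


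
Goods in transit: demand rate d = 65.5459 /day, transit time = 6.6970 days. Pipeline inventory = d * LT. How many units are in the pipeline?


Pipeline = 65.5459 * 6.6970 = 438.9609

438.9609 units


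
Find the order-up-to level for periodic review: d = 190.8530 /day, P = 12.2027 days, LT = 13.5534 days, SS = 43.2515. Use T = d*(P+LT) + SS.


P + LT = 25.7561
d*(P+LT) = 190.8530 * 25.7561 = 4915.6290
T = 4915.6290 + 43.2515 = 4958.8805

4958.8805 units


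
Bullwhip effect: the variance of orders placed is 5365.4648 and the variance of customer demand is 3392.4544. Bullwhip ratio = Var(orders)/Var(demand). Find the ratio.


BW = 5365.4648 / 3392.4544 = 1.5816

1.5816


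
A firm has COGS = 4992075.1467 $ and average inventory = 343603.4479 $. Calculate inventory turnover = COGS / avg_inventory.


Turnover = 4992075.1467 / 343603.4479 = 14.5286

14.5286


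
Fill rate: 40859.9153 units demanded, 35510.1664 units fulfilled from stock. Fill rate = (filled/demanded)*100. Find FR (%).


FR = 35510.1664 / 40859.9153 * 100 = 86.9071

86.9071%


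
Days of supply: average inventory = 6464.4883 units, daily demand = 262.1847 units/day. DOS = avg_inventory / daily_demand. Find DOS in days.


DOS = 6464.4883 / 262.1847 = 24.6562

24.6562 days


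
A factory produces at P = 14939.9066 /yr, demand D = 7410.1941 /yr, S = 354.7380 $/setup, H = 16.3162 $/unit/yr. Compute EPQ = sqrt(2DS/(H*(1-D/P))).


1 - D/P = 1 - 0.4960 = 0.5040
H*(1-D/P) = 8.2234
2DS = 5257354.8693
EPQ = sqrt(639319.2197) = 799.5744

799.5744 units


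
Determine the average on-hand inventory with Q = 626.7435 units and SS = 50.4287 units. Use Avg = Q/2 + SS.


Q/2 = 313.3718
Avg = 313.3718 + 50.4287 = 363.8005

363.8005 units


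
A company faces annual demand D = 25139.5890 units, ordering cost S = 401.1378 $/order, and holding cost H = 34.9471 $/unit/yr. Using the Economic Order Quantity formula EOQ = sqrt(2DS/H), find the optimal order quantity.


2*D*S = 2 * 25139.5890 * 401.1378 = 20168878.8487
2*D*S/H = 577125.9661
EOQ = sqrt(577125.9661) = 759.6881

759.6881 units


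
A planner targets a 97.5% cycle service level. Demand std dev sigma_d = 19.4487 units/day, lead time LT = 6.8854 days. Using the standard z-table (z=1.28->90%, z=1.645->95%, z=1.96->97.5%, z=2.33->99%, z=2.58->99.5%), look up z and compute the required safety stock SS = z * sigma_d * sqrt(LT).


From the table, SL = 97.5% corresponds to z = 1.96
sqrt(LT) = sqrt(6.8854) = 2.6240
SS = 1.96 * 19.4487 * 2.6240 = 100.0256

100.0256 units


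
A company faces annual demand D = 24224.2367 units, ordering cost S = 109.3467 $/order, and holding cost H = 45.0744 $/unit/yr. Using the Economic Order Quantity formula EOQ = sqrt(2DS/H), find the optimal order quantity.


2*D*S = 2 * 24224.2367 * 109.3467 = 5297680.6863
2*D*S/H = 117531.9180
EOQ = sqrt(117531.9180) = 342.8293

342.8293 units


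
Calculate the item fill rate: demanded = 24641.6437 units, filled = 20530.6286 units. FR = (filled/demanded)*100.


FR = 20530.6286 / 24641.6437 * 100 = 83.3168

83.3168%


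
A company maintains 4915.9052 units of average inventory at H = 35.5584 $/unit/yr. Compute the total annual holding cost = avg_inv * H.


Cost = 4915.9052 * 35.5584 = 174801.7235

174801.7235 $/yr


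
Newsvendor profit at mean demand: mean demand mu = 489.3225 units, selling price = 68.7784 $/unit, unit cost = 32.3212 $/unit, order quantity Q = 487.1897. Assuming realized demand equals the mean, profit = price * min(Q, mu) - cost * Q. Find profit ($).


Sales at mu = min(487.1897, 489.3225) = 487.1897
Revenue = 68.7784 * 487.1897 = 33508.1281
Total cost = 32.3212 * 487.1897 = 15746.5557
Profit = 33508.1281 - 15746.5557 = 17761.5723

17761.5723 $


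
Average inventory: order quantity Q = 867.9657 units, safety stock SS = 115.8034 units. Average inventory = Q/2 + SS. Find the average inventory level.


Q/2 = 433.9828
Avg = 433.9828 + 115.8034 = 549.7862

549.7862 units


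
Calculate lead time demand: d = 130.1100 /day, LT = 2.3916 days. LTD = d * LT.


LTD = 130.1100 * 2.3916 = 311.1711

311.1711 units


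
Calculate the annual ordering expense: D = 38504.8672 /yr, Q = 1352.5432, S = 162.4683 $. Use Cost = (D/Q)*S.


Number of orders = D/Q = 28.4685
Cost = 28.4685 * 162.4683 = 4625.2277

4625.2277 $/yr


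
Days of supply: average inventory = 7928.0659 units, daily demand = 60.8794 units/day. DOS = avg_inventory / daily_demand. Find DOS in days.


DOS = 7928.0659 / 60.8794 = 130.2258

130.2258 days


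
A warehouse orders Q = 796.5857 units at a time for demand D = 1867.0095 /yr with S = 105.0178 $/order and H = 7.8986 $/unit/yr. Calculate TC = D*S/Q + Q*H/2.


Ordering cost = D*S/Q = 246.1370
Holding cost = Q*H/2 = 3145.9559
TC = 246.1370 + 3145.9559 = 3392.0929

3392.0929 $/yr


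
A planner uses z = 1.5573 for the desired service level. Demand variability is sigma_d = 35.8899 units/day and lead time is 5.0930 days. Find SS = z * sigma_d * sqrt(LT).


sqrt(LT) = sqrt(5.0930) = 2.2568
SS = 1.5573 * 35.8899 * 2.2568 = 126.1338

126.1338 units


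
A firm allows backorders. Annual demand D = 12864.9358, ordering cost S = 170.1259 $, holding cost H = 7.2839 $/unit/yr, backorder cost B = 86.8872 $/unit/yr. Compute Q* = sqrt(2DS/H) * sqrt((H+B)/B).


sqrt(2DS/H) = 775.2148
sqrt((H+B)/B) = 1.0411
Q* = 775.2148 * 1.0411 = 807.0547

807.0547 units


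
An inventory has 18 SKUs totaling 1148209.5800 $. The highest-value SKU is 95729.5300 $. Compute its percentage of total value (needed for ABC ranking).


Top item = 95729.5300
Total = 1148209.5800
Percentage = 95729.5300 / 1148209.5800 * 100 = 8.3373

8.3373%


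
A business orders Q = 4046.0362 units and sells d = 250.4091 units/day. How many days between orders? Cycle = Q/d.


Cycle = 4046.0362 / 250.4091 = 16.1577

16.1577 days


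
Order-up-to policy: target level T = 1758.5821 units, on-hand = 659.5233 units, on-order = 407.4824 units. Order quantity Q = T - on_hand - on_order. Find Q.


Inventory position = OH + OO = 659.5233 + 407.4824 = 1067.0057
Q = 1758.5821 - 1067.0057 = 691.5764

691.5764 units


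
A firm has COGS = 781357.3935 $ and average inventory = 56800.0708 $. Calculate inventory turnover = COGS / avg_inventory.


Turnover = 781357.3935 / 56800.0708 = 13.7563

13.7563


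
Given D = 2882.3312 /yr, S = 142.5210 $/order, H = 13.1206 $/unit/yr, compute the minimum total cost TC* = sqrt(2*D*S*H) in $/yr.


2*D*S*H = 10779694.0541
TC* = sqrt(10779694.0541) = 3283.2444

3283.2444 $/yr


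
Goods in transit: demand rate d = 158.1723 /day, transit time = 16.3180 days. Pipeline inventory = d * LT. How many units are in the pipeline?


Pipeline = 158.1723 * 16.3180 = 2581.0556

2581.0556 units


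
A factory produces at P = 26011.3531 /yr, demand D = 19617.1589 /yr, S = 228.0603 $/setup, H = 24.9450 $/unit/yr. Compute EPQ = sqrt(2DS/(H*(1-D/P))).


1 - D/P = 1 - 0.7542 = 0.2458
H*(1-D/P) = 6.1321
2DS = 8947790.2878
EPQ = sqrt(1459181.8228) = 1207.9660

1207.9660 units


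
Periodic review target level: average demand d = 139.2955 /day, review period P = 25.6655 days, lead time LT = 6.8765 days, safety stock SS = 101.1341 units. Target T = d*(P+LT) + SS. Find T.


P + LT = 32.5420
d*(P+LT) = 139.2955 * 32.5420 = 4532.9542
T = 4532.9542 + 101.1341 = 4634.0883

4634.0883 units


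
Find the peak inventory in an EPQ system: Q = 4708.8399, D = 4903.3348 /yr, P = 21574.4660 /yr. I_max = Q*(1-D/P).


D/P = 0.2273
1 - D/P = 0.7727
I_max = 4708.8399 * 0.7727 = 3638.6387

3638.6387 units


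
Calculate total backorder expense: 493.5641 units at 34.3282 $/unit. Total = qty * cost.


Total = 493.5641 * 34.3282 = 16943.1671

16943.1671 $


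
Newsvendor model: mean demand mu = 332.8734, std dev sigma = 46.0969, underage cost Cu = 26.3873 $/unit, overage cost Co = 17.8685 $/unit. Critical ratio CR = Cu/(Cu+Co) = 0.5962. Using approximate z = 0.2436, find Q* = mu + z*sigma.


CR = Cu/(Cu+Co) = 26.3873/(26.3873+17.8685) = 0.5962
z = 0.2436
Q* = 332.8734 + 0.2436 * 46.0969 = 344.1026

344.1026 units


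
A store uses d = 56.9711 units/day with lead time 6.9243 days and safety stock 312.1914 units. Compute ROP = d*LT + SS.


d*LT = 56.9711 * 6.9243 = 394.4850
ROP = 394.4850 + 312.1914 = 706.6764

706.6764 units


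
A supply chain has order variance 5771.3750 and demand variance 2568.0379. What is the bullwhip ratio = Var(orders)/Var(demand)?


BW = 5771.3750 / 2568.0379 = 2.2474

2.2474


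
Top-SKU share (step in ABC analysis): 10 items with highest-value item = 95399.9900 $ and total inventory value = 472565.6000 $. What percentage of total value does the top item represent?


Top item = 95399.9900
Total = 472565.6000
Percentage = 95399.9900 / 472565.6000 * 100 = 20.1877

20.1877%


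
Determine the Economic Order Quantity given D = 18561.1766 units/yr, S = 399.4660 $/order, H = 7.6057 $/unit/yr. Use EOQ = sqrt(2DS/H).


2*D*S = 2 * 18561.1766 * 399.4660 = 14829117.9434
2*D*S/H = 1949737.4263
EOQ = sqrt(1949737.4263) = 1396.3300

1396.3300 units


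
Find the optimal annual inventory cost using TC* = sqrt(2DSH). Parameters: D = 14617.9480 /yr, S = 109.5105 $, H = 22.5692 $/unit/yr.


2*D*S*H = 72258399.0716
TC* = sqrt(72258399.0716) = 8500.4940

8500.4940 $/yr


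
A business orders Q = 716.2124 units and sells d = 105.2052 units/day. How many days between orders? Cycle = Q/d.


Cycle = 716.2124 / 105.2052 = 6.8078

6.8078 days


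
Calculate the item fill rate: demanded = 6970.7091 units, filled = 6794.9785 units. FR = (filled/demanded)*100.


FR = 6794.9785 / 6970.7091 * 100 = 97.4790

97.4790%


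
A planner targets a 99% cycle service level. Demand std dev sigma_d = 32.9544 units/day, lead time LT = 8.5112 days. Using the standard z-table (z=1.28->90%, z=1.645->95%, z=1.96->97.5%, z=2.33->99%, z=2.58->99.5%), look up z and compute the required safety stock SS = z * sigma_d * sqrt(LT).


From the table, SL = 99% corresponds to z = 2.33
sqrt(LT) = sqrt(8.5112) = 2.9174
SS = 2.33 * 32.9544 * 2.9174 = 224.0086

224.0086 units


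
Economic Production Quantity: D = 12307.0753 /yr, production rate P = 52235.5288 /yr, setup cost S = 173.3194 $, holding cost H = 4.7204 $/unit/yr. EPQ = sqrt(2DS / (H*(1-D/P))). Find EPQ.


1 - D/P = 1 - 0.2356 = 0.7644
H*(1-D/P) = 3.6082
2DS = 4266109.8135
EPQ = sqrt(1182324.6244) = 1087.3475

1087.3475 units


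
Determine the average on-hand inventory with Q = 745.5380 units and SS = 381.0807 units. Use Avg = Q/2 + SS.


Q/2 = 372.7690
Avg = 372.7690 + 381.0807 = 753.8497

753.8497 units


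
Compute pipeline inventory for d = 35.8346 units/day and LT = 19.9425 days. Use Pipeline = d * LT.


Pipeline = 35.8346 * 19.9425 = 714.6315

714.6315 units


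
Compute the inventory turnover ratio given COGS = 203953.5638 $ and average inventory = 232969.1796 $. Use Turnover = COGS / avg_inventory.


Turnover = 203953.5638 / 232969.1796 = 0.8755

0.8755


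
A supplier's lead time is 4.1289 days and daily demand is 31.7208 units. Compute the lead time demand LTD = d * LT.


LTD = 31.7208 * 4.1289 = 130.9720

130.9720 units


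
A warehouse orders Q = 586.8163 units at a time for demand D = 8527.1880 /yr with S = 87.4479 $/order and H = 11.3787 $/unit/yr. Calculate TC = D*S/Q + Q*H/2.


Ordering cost = D*S/Q = 1270.7293
Holding cost = Q*H/2 = 3338.6033
TC = 1270.7293 + 3338.6033 = 4609.3326

4609.3326 $/yr


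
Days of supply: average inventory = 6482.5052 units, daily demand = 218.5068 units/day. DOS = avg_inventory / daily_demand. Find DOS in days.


DOS = 6482.5052 / 218.5068 = 29.6673

29.6673 days


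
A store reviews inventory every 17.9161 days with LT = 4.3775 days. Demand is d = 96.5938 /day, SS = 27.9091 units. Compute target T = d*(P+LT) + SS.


P + LT = 22.2936
d*(P+LT) = 96.5938 * 22.2936 = 2153.4235
T = 2153.4235 + 27.9091 = 2181.3326

2181.3326 units


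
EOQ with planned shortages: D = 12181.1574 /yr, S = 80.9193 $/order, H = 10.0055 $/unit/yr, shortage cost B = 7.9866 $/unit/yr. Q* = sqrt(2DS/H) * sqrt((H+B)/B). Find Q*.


sqrt(2DS/H) = 443.8804
sqrt((H+B)/B) = 1.5009
Q* = 443.8804 * 1.5009 = 666.2326

666.2326 units


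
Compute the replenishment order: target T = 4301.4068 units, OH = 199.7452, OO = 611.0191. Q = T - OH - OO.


Inventory position = OH + OO = 199.7452 + 611.0191 = 810.7643
Q = 4301.4068 - 810.7643 = 3490.6425

3490.6425 units


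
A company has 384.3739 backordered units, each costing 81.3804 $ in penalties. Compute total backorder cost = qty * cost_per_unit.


Total = 384.3739 * 81.3804 = 31280.5017

31280.5017 $


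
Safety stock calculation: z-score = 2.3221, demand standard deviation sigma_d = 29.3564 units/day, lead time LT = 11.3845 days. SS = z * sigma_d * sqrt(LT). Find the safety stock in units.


sqrt(LT) = sqrt(11.3845) = 3.3741
SS = 2.3221 * 29.3564 * 3.3741 = 230.0068

230.0068 units


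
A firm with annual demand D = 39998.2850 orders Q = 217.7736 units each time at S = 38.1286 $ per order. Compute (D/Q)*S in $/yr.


Number of orders = D/Q = 183.6691
Cost = 183.6691 * 38.1286 = 7003.0463

7003.0463 $/yr


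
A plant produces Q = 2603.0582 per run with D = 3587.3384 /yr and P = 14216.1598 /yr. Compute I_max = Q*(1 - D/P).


D/P = 0.2523
1 - D/P = 0.7477
I_max = 2603.0582 * 0.7477 = 1946.1965

1946.1965 units


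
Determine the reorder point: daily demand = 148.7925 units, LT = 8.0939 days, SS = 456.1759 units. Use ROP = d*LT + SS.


d*LT = 148.7925 * 8.0939 = 1204.3116
ROP = 1204.3116 + 456.1759 = 1660.4875

1660.4875 units


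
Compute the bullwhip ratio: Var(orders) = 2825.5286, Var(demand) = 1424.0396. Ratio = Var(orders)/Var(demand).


BW = 2825.5286 / 1424.0396 = 1.9842

1.9842


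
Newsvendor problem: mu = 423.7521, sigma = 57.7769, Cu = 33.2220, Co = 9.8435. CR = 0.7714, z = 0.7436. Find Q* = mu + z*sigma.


CR = Cu/(Cu+Co) = 33.2220/(33.2220+9.8435) = 0.7714
z = 0.7436
Q* = 423.7521 + 0.7436 * 57.7769 = 466.7150

466.7150 units


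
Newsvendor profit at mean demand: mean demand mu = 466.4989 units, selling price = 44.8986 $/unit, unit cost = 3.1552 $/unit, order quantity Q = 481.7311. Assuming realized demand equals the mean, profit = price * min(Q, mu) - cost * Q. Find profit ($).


Sales at mu = min(481.7311, 466.4989) = 466.4989
Revenue = 44.8986 * 466.4989 = 20945.1475
Total cost = 3.1552 * 481.7311 = 1519.9580
Profit = 20945.1475 - 1519.9580 = 19425.1895

19425.1895 $


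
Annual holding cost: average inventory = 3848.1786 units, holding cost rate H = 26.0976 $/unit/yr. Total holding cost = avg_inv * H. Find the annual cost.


Cost = 3848.1786 * 26.0976 = 100428.2258

100428.2258 $/yr


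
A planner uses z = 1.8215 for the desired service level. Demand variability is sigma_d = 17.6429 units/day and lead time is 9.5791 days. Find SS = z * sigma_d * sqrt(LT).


sqrt(LT) = sqrt(9.5791) = 3.0950
SS = 1.8215 * 17.6429 * 3.0950 = 99.4630

99.4630 units


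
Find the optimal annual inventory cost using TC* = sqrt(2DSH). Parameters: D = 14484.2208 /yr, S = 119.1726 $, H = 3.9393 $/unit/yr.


2*D*S*H = 13599426.7723
TC* = sqrt(13599426.7723) = 3687.7401

3687.7401 $/yr


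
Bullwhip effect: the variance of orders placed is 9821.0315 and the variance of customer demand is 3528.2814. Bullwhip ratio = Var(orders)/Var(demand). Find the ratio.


BW = 9821.0315 / 3528.2814 = 2.7835

2.7835


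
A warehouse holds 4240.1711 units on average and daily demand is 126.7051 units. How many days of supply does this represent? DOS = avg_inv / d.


DOS = 4240.1711 / 126.7051 = 33.4649

33.4649 days


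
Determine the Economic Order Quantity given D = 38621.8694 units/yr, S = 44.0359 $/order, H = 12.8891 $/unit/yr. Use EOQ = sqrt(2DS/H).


2*D*S = 2 * 38621.8694 * 44.0359 = 3401497.5574
2*D*S/H = 263904.9707
EOQ = sqrt(263904.9707) = 513.7168

513.7168 units


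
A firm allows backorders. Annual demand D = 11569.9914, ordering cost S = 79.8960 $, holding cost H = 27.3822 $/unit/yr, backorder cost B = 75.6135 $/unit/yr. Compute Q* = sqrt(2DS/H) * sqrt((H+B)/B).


sqrt(2DS/H) = 259.8423
sqrt((H+B)/B) = 1.1671
Q* = 259.8423 * 1.1671 = 303.2632

303.2632 units


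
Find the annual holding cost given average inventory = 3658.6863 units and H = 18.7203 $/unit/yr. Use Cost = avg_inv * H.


Cost = 3658.6863 * 18.7203 = 68491.7051

68491.7051 $/yr


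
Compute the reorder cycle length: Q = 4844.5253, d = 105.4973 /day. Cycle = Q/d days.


Cycle = 4844.5253 / 105.4973 = 45.9208

45.9208 days


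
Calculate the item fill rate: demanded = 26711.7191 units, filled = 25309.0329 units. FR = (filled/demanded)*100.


FR = 25309.0329 / 26711.7191 * 100 = 94.7488

94.7488%


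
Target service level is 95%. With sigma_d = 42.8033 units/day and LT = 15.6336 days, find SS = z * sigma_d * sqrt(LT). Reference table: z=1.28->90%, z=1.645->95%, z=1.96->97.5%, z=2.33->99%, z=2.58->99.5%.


From the table, SL = 95% corresponds to z = 1.645
sqrt(LT) = sqrt(15.6336) = 3.9539
SS = 1.645 * 42.8033 * 3.9539 = 278.4022

278.4022 units


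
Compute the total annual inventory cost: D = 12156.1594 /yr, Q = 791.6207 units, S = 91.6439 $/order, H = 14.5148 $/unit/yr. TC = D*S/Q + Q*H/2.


Ordering cost = D*S/Q = 1407.2874
Holding cost = Q*H/2 = 5745.1081
TC = 1407.2874 + 5745.1081 = 7152.3955

7152.3955 $/yr


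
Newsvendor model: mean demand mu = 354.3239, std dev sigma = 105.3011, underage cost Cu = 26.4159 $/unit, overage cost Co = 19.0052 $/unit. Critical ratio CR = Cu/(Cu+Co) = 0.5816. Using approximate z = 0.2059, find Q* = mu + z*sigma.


CR = Cu/(Cu+Co) = 26.4159/(26.4159+19.0052) = 0.5816
z = 0.2059
Q* = 354.3239 + 0.2059 * 105.3011 = 376.0054

376.0054 units


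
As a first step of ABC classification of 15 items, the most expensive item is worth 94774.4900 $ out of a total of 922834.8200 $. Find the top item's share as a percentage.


Top item = 94774.4900
Total = 922834.8200
Percentage = 94774.4900 / 922834.8200 * 100 = 10.2699

10.2699%


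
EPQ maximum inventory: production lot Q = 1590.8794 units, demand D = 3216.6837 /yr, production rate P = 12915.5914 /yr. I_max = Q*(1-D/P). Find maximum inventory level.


D/P = 0.2491
1 - D/P = 0.7509
I_max = 1590.8794 * 0.7509 = 1194.6640

1194.6640 units


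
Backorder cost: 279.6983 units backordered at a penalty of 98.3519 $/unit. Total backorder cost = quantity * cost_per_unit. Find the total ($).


Total = 279.6983 * 98.3519 = 27508.8592

27508.8592 $


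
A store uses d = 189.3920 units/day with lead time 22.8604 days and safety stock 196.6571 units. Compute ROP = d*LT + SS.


d*LT = 189.3920 * 22.8604 = 4329.5769
ROP = 4329.5769 + 196.6571 = 4526.2340

4526.2340 units


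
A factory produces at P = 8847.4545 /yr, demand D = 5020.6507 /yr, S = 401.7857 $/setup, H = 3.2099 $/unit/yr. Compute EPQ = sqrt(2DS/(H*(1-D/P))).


1 - D/P = 1 - 0.5675 = 0.4325
H*(1-D/P) = 1.3884
2DS = 4034451.3119
EPQ = sqrt(2905862.8803) = 1704.6592

1704.6592 units


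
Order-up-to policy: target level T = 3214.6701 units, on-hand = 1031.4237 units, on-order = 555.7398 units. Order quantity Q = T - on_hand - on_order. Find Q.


Inventory position = OH + OO = 1031.4237 + 555.7398 = 1587.1635
Q = 3214.6701 - 1587.1635 = 1627.5066

1627.5066 units


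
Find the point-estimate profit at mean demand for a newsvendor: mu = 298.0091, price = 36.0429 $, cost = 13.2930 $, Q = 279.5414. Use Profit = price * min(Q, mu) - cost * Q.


Sales at mu = min(279.5414, 298.0091) = 279.5414
Revenue = 36.0429 * 279.5414 = 10075.4827
Total cost = 13.2930 * 279.5414 = 3715.9438
Profit = 10075.4827 - 3715.9438 = 6359.5389

6359.5389 $


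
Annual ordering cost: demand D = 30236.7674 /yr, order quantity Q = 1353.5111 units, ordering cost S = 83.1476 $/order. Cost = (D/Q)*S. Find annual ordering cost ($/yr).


Number of orders = D/Q = 22.3395
Cost = 22.3395 * 83.1476 = 1857.4762

1857.4762 $/yr


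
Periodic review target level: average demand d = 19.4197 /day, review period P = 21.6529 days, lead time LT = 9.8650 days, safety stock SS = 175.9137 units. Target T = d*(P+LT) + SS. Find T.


P + LT = 31.5179
d*(P+LT) = 19.4197 * 31.5179 = 612.0682
T = 612.0682 + 175.9137 = 787.9819

787.9819 units


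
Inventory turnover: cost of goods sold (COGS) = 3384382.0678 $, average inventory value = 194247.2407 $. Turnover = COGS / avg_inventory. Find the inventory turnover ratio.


Turnover = 3384382.0678 / 194247.2407 = 17.4231

17.4231


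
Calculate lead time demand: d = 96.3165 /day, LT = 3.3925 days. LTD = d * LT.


LTD = 96.3165 * 3.3925 = 326.7537

326.7537 units


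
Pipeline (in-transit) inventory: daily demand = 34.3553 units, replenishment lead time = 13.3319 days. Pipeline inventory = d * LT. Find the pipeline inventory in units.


Pipeline = 34.3553 * 13.3319 = 458.0214

458.0214 units


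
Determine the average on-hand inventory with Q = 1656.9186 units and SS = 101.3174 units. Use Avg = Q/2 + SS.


Q/2 = 828.4593
Avg = 828.4593 + 101.3174 = 929.7767

929.7767 units


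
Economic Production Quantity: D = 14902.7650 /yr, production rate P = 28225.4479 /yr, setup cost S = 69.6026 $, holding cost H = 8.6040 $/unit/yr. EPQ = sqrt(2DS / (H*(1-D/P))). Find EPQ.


1 - D/P = 1 - 0.5280 = 0.4720
H*(1-D/P) = 4.0612
2DS = 2074542.3824
EPQ = sqrt(510823.7268) = 714.7193

714.7193 units


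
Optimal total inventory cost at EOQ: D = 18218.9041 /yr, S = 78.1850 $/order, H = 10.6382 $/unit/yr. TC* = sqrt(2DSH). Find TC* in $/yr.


2*D*S*H = 30307061.9609
TC* = sqrt(30307061.9609) = 5505.1850

5505.1850 $/yr


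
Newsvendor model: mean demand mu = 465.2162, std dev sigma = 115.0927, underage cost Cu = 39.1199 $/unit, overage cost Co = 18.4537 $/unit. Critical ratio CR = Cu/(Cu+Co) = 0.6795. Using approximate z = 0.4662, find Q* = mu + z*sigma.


CR = Cu/(Cu+Co) = 39.1199/(39.1199+18.4537) = 0.6795
z = 0.4662
Q* = 465.2162 + 0.4662 * 115.0927 = 518.8724

518.8724 units


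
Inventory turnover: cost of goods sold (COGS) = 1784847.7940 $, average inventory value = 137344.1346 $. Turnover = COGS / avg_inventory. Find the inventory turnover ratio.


Turnover = 1784847.7940 / 137344.1346 = 12.9954

12.9954


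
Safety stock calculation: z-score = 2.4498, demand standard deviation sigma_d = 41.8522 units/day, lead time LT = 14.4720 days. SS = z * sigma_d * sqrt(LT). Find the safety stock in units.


sqrt(LT) = sqrt(14.4720) = 3.8042
SS = 2.4498 * 41.8522 * 3.8042 = 390.0436

390.0436 units


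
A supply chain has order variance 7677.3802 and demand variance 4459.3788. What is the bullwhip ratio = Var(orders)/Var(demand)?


BW = 7677.3802 / 4459.3788 = 1.7216

1.7216


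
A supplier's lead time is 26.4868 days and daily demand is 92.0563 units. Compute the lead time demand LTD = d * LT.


LTD = 92.0563 * 26.4868 = 2438.2768

2438.2768 units


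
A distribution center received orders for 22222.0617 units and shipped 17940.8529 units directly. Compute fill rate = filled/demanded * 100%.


FR = 17940.8529 / 22222.0617 * 100 = 80.7344

80.7344%


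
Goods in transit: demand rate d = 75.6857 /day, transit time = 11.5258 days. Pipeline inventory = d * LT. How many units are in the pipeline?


Pipeline = 75.6857 * 11.5258 = 872.3382

872.3382 units


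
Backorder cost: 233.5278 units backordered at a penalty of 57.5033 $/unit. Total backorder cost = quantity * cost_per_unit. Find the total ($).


Total = 233.5278 * 57.5033 = 13428.6191

13428.6191 $


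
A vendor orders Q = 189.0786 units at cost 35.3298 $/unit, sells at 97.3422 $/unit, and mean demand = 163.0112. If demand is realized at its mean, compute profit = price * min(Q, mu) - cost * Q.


Sales at mu = min(189.0786, 163.0112) = 163.0112
Revenue = 97.3422 * 163.0112 = 15867.8688
Total cost = 35.3298 * 189.0786 = 6680.1091
Profit = 15867.8688 - 6680.1091 = 9187.7597

9187.7597 $


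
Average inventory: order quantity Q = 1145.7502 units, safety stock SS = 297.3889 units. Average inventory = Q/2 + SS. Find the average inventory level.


Q/2 = 572.8751
Avg = 572.8751 + 297.3889 = 870.2640

870.2640 units


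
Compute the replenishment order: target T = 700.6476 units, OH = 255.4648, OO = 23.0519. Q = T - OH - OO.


Inventory position = OH + OO = 255.4648 + 23.0519 = 278.5167
Q = 700.6476 - 278.5167 = 422.1309

422.1309 units


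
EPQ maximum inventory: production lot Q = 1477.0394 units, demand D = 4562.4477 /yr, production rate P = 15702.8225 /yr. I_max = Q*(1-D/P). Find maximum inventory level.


D/P = 0.2905
1 - D/P = 0.7095
I_max = 1477.0394 * 0.7095 = 1047.8863

1047.8863 units


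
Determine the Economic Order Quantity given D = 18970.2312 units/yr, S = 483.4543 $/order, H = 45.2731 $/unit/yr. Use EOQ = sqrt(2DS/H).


2*D*S = 2 * 18970.2312 * 483.4543 = 18342479.6913
2*D*S/H = 405151.8383
EOQ = sqrt(405151.8383) = 636.5154

636.5154 units


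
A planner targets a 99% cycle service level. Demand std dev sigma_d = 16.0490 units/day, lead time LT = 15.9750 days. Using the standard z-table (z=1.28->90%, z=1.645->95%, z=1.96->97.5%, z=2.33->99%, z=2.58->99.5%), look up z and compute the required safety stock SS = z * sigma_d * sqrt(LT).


From the table, SL = 99% corresponds to z = 2.33
sqrt(LT) = sqrt(15.9750) = 3.9969
SS = 2.33 * 16.0490 * 3.9969 = 149.4598

149.4598 units


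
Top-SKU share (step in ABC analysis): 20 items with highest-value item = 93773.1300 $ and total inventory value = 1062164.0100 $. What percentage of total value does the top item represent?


Top item = 93773.1300
Total = 1062164.0100
Percentage = 93773.1300 / 1062164.0100 * 100 = 8.8285

8.8285%


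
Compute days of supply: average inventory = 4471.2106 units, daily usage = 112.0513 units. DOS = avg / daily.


DOS = 4471.2106 / 112.0513 = 39.9032

39.9032 days


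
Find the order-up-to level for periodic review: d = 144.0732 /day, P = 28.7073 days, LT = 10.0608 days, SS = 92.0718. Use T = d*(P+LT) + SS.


P + LT = 38.7681
d*(P+LT) = 144.0732 * 38.7681 = 5585.4442
T = 5585.4442 + 92.0718 = 5677.5160

5677.5160 units


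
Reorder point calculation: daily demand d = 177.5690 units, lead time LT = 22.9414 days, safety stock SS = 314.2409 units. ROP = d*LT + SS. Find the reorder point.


d*LT = 177.5690 * 22.9414 = 4073.6815
ROP = 4073.6815 + 314.2409 = 4387.9224

4387.9224 units


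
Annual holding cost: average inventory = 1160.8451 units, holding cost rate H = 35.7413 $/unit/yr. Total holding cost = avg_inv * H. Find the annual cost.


Cost = 1160.8451 * 35.7413 = 41490.1130

41490.1130 $/yr


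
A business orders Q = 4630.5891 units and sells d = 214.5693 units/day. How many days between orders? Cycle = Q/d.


Cycle = 4630.5891 / 214.5693 = 21.5809

21.5809 days


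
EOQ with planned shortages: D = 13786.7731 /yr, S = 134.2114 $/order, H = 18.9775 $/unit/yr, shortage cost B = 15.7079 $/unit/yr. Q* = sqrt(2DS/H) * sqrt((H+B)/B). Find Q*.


sqrt(2DS/H) = 441.5923
sqrt((H+B)/B) = 1.4860
Q* = 441.5923 * 1.4860 = 656.1994

656.1994 units


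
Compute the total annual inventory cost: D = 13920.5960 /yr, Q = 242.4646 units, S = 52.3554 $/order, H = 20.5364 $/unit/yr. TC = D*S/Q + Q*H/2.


Ordering cost = D*S/Q = 3005.8754
Holding cost = Q*H/2 = 2489.6750
TC = 3005.8754 + 2489.6750 = 5495.5504

5495.5504 $/yr


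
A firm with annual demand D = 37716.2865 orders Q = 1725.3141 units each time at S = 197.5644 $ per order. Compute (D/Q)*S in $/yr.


Number of orders = D/Q = 21.8605
Cost = 21.8605 * 197.5644 = 4318.8632

4318.8632 $/yr


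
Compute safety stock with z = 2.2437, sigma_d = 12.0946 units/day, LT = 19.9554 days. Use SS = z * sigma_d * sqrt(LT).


sqrt(LT) = sqrt(19.9554) = 4.4671
SS = 2.2437 * 12.0946 * 4.4671 = 121.2234

121.2234 units


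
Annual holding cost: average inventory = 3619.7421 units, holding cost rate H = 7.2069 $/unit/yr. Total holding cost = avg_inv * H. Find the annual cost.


Cost = 3619.7421 * 7.2069 = 26087.1193

26087.1193 $/yr


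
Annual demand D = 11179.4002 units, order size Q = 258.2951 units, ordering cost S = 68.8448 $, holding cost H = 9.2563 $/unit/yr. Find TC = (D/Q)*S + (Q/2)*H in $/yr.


Ordering cost = D*S/Q = 2979.7064
Holding cost = Q*H/2 = 1195.4285
TC = 2979.7064 + 1195.4285 = 4175.1349

4175.1349 $/yr


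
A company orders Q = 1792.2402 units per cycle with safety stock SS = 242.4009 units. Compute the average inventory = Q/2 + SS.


Q/2 = 896.1201
Avg = 896.1201 + 242.4009 = 1138.5210

1138.5210 units


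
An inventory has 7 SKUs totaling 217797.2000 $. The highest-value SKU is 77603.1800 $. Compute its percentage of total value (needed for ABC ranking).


Top item = 77603.1800
Total = 217797.2000
Percentage = 77603.1800 / 217797.2000 * 100 = 35.6309

35.6309%


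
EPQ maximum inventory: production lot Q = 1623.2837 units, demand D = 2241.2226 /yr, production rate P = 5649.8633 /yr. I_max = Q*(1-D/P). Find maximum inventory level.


D/P = 0.3967
1 - D/P = 0.6033
I_max = 1623.2837 * 0.6033 = 979.3495

979.3495 units


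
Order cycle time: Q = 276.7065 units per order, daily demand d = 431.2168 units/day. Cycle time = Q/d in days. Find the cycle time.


Cycle = 276.7065 / 431.2168 = 0.6417

0.6417 days


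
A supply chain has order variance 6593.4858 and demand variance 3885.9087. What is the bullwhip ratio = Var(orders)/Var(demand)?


BW = 6593.4858 / 3885.9087 = 1.6968

1.6968


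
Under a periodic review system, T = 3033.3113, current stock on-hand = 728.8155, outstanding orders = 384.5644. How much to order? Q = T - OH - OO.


Inventory position = OH + OO = 728.8155 + 384.5644 = 1113.3799
Q = 3033.3113 - 1113.3799 = 1919.9314

1919.9314 units


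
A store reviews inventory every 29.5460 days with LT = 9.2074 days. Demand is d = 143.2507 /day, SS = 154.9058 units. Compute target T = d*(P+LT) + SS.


P + LT = 38.7534
d*(P+LT) = 143.2507 * 38.7534 = 5551.4517
T = 5551.4517 + 154.9058 = 5706.3575

5706.3575 units


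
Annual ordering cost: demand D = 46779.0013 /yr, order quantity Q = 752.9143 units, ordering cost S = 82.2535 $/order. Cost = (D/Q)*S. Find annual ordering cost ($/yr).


Number of orders = D/Q = 62.1306
Cost = 62.1306 * 82.2535 = 5110.4576

5110.4576 $/yr


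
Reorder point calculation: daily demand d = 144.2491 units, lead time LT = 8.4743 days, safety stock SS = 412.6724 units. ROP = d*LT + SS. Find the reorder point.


d*LT = 144.2491 * 8.4743 = 1222.4101
ROP = 1222.4101 + 412.6724 = 1635.0825

1635.0825 units


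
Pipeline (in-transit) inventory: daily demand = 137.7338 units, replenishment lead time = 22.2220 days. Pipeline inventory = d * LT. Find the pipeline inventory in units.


Pipeline = 137.7338 * 22.2220 = 3060.7205

3060.7205 units


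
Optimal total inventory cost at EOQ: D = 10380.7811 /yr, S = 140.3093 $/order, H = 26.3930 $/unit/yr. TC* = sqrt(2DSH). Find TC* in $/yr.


2*D*S*H = 76883871.5608
TC* = sqrt(76883871.5608) = 8768.3449

8768.3449 $/yr


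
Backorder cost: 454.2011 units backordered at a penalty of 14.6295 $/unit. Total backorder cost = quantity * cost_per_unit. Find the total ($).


Total = 454.2011 * 14.6295 = 6644.7350

6644.7350 $


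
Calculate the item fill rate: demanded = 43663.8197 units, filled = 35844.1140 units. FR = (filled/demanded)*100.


FR = 35844.1140 / 43663.8197 * 100 = 82.0911

82.0911%


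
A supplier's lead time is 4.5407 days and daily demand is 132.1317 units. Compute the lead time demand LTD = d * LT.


LTD = 132.1317 * 4.5407 = 599.9704

599.9704 units


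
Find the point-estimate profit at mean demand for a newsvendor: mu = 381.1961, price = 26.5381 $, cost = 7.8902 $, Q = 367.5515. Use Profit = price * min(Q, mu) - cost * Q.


Sales at mu = min(367.5515, 381.1961) = 367.5515
Revenue = 26.5381 * 367.5515 = 9754.1185
Total cost = 7.8902 * 367.5515 = 2900.0548
Profit = 9754.1185 - 2900.0548 = 6854.0636

6854.0636 $


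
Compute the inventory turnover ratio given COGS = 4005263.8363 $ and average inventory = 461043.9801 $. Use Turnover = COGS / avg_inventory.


Turnover = 4005263.8363 / 461043.9801 = 8.6874

8.6874


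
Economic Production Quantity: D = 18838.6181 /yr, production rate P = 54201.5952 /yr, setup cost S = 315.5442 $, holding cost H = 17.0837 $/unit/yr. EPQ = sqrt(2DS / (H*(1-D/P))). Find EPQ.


1 - D/P = 1 - 0.3476 = 0.6524
H*(1-D/P) = 11.1460
2DS = 11888833.3549
EPQ = sqrt(1066646.5963) = 1032.7858

1032.7858 units


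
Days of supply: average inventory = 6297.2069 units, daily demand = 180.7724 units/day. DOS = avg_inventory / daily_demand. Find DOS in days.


DOS = 6297.2069 / 180.7724 = 34.8350

34.8350 days


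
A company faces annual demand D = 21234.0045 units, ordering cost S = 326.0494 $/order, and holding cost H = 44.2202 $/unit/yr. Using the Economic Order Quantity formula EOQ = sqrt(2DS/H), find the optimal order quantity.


2*D*S = 2 * 21234.0045 * 326.0494 = 13846668.8536
2*D*S/H = 313129.9464
EOQ = sqrt(313129.9464) = 559.5802

559.5802 units


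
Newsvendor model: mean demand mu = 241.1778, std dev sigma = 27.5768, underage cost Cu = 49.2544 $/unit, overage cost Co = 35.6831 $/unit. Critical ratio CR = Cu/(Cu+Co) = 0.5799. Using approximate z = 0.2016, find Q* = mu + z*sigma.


CR = Cu/(Cu+Co) = 49.2544/(49.2544+35.6831) = 0.5799
z = 0.2016
Q* = 241.1778 + 0.2016 * 27.5768 = 246.7373

246.7373 units


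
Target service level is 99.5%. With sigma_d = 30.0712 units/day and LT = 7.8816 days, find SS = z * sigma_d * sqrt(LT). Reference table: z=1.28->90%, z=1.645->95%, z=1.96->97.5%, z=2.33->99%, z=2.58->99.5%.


From the table, SL = 99.5% corresponds to z = 2.58
sqrt(LT) = sqrt(7.8816) = 2.8074
SS = 2.58 * 30.0712 * 2.8074 = 217.8099

217.8099 units


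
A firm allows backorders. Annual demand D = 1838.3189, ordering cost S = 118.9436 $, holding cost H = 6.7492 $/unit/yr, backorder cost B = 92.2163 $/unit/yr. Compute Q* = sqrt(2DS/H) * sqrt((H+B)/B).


sqrt(2DS/H) = 254.5481
sqrt((H+B)/B) = 1.0359
Q* = 254.5481 * 1.0359 = 263.6986

263.6986 units


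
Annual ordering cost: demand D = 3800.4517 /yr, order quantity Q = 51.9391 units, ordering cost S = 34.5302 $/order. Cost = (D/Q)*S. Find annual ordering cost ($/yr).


Number of orders = D/Q = 73.1713
Cost = 73.1713 * 34.5302 = 2526.6198

2526.6198 $/yr


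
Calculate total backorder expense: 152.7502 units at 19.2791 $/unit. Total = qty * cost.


Total = 152.7502 * 19.2791 = 2944.8864

2944.8864 $


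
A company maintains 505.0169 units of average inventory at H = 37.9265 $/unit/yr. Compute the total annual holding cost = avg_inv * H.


Cost = 505.0169 * 37.9265 = 19153.5235

19153.5235 $/yr


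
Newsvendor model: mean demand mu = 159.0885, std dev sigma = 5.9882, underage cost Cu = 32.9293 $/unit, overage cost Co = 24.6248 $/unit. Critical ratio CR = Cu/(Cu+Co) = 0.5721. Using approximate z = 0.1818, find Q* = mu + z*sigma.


CR = Cu/(Cu+Co) = 32.9293/(32.9293+24.6248) = 0.5721
z = 0.1818
Q* = 159.0885 + 0.1818 * 5.9882 = 160.1772

160.1772 units


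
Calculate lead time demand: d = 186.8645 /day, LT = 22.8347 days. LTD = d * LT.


LTD = 186.8645 * 22.8347 = 4266.9948

4266.9948 units


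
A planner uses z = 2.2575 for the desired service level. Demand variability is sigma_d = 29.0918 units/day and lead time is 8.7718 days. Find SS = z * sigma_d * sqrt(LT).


sqrt(LT) = sqrt(8.7718) = 2.9617
SS = 2.2575 * 29.0918 * 2.9617 = 194.5103

194.5103 units


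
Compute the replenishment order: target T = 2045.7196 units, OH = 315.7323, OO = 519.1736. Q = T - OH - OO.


Inventory position = OH + OO = 315.7323 + 519.1736 = 834.9059
Q = 2045.7196 - 834.9059 = 1210.8137

1210.8137 units


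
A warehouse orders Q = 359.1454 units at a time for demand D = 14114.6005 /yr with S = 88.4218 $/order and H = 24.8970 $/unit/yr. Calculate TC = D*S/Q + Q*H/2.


Ordering cost = D*S/Q = 3475.0226
Holding cost = Q*H/2 = 4470.8215
TC = 3475.0226 + 4470.8215 = 7945.8441

7945.8441 $/yr


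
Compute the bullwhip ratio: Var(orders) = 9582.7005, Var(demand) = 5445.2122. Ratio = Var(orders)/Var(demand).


BW = 9582.7005 / 5445.2122 = 1.7598

1.7598


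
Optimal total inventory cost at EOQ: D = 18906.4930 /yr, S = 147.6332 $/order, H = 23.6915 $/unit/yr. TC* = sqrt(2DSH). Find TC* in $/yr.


2*D*S*H = 132256664.5132
TC* = sqrt(132256664.5132) = 11500.2898

11500.2898 $/yr


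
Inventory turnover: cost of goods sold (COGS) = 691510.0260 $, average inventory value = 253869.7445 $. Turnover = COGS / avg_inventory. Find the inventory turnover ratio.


Turnover = 691510.0260 / 253869.7445 = 2.7239

2.7239


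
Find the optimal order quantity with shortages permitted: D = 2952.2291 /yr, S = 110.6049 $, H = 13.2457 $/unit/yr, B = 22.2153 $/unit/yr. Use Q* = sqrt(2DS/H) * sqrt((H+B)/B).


sqrt(2DS/H) = 222.0444
sqrt((H+B)/B) = 1.2634
Q* = 222.0444 * 1.2634 = 280.5364

280.5364 units


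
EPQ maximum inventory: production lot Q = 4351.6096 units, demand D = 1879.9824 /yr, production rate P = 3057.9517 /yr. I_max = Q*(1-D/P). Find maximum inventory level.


D/P = 0.6148
1 - D/P = 0.3852
I_max = 4351.6096 * 0.3852 = 1676.3059

1676.3059 units


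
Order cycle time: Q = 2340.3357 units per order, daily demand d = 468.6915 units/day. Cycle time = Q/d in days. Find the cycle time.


Cycle = 2340.3357 / 468.6915 = 4.9933

4.9933 days
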